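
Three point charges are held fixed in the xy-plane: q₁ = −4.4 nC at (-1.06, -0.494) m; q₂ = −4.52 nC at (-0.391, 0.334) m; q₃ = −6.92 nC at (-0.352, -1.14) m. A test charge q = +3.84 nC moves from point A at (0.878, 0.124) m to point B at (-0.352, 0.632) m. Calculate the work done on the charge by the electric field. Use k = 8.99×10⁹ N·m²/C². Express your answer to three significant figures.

4.37×10⁻⁷ J

The work done by the electric force is W_field = −ΔU = −q(V_B − V_A) = q(V_A − V_B).
At A: distances to the source charges are 2.03 m, 1.29 m, 1.76 m; V_A = Σ kqᵢ/rᵢ = -86.3 V.
At B: distances to the source charges are 1.33 m, 0.301 m, 1.77 m; V_B = Σ kqᵢ/rᵢ = -200 V.
ΔV = V_B − V_A = -114 V.
W_field = −qΔV = −(3.84×10⁻⁹ C)(-114 V) = 4.37×10⁻⁷ J.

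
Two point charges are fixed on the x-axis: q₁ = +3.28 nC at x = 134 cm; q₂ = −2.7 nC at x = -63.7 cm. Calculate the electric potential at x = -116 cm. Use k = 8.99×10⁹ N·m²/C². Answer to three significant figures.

Electric potential is a scalar, so the contributions from each charge add algebraically: V = Σ kqᵢ/rᵢ.
Distances from the field point to each charge: r₁ = 2.50 m, r₂ = 0.523 m.
V = k[(3.28×10⁻⁹)/(2.50) + (-2.70×10⁻⁹)/(0.523)] = -34.6 V.

-34.6 V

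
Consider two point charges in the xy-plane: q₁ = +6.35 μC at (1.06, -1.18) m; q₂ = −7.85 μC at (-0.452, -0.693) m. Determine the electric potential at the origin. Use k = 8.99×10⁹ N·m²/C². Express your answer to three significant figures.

Electric potential is a scalar, so the contributions from each charge add algebraically: V = Σ kqᵢ/rᵢ.
Distances from the field point to each charge: r₁ = 1.59 m, r₂ = 0.827 m.
V = k[(6.35×10⁻⁶)/(1.59) + (-7.85×10⁻⁶)/(0.827)] = -4.93×10⁴ V.

-4.93×10⁴ V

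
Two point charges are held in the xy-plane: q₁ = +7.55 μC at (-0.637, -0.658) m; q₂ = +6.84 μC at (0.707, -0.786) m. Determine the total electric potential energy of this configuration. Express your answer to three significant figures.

0.344 J

The assembly work is the sum of pairwise potential energies, U = Σ_{i<j} kqᵢqⱼ/rᵢⱼ.
Pair separations: r₁₂ = 1.35 m.
U = (0.344) = 0.344 J.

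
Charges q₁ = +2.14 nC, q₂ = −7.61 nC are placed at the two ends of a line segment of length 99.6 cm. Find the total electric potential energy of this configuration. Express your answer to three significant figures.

The assembly work is the sum of pairwise potential energies, U = Σ_{i<j} kqᵢqⱼ/rᵢⱼ.
The separation is r = 0.996 m.
U = (-1.47×10⁻⁷) = -1.47×10⁻⁷ J.

-1.47×10⁻⁷ J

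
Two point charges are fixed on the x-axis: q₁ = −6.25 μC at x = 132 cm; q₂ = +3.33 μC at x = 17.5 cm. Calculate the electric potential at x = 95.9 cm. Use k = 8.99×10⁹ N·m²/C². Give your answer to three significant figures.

-1.17×10⁵ V

Electric potential is a scalar, so the contributions from each charge add algebraically: V = Σ kqᵢ/rᵢ.
Distances from the field point to each charge: r₁ = 0.361 m, r₂ = 0.784 m.
V = k[(-6.25×10⁻⁶)/(0.361) + (3.33×10⁻⁶)/(0.784)] = -1.17×10⁵ V.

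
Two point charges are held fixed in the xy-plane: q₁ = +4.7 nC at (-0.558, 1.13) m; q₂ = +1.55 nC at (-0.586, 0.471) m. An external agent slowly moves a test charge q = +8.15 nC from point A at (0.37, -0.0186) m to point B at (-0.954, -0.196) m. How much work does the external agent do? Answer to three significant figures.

For quasistatic motion the external work equals the change in potential energy: W_ext = qΔV = q(V_B − V_A).
At A: distances to the source charges are 1.48 m, 1.07 m; V_A = Σ kqᵢ/rᵢ = 41.6 V.
At B: distances to the source charges are 1.38 m, 0.762 m; V_B = Σ kqᵢ/rᵢ = 48.8 V.
ΔV = V_B − V_A = 7.24 V.
W_ext = qΔV = (8.15×10⁻⁹ C)(7.24 V) = 5.90×10⁻⁸ J.

5.90×10⁻⁸ J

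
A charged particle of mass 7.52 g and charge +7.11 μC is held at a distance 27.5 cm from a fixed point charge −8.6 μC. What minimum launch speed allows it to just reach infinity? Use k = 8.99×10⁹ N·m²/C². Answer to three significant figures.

23.1 m/s

To just escape, total mechanical energy must reach zero at infinity: ½mv²_min + U = 0, so ½mv²_min = −U = |kQq|/r.
|U| = |kQq|/r = (8.99×10⁹ N·m²/C²)(8.60×10⁻⁶)(7.11×10⁻⁶)/(0.275) = 2.00 J.
v_min = √(2|U|/m) = √(2·2.00/7.52×10⁻³) = 23.1 m/s.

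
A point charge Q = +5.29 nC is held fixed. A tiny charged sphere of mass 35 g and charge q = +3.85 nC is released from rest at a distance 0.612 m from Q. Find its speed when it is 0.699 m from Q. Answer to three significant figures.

Only the electrostatic force acts, so mechanical energy is conserved: ½mv² = U₁ − U₂ = kQq(1/r₁ − 1/r₂).
U₁ − U₂ = (8.99×10⁹ N·m²/C²)(5.29×10⁻⁹ C)(3.85×10⁻⁹ C)(1/0.612 − 1/0.699) = 3.72×10⁻⁸ J.
v = √(2·3.72×10⁻⁸/0.0350) = 1.46×10⁻³ m/s.

1.46×10⁻³ m/s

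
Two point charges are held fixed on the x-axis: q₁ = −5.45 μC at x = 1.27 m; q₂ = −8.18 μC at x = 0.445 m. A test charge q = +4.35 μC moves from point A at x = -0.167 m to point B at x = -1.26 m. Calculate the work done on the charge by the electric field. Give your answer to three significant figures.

The work done by the electric force is W_field = −ΔU = −q(V_B − V_A) = q(V_A − V_B).
At A: distances to the source charges are 1.44 m, 0.612 m; V_A = Σ kqᵢ/rᵢ = -1.54×10⁵ V.
At B: distances to the source charges are 2.53 m, 1.71 m; V_B = Σ kqᵢ/rᵢ = -6.25×10⁴ V.
ΔV = V_B − V_A = 9.18×10⁴ V.
W_field = −qΔV = −(4.35×10⁻⁶ C)(9.18×10⁴ V) = -0.399 J.

-0.399 J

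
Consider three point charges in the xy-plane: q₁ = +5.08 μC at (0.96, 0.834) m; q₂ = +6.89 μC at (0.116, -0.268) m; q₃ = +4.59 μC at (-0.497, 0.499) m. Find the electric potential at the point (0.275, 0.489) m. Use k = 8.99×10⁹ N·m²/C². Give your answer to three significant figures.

1.93×10⁵ V

The total potential is the scalar sum of each charge's contribution, V = Σ kqᵢ/rᵢ.
Distances from the field point to each charge: r₁ = 0.767 m, r₂ = 0.774 m, r₃ = 0.772 m.
V = k[(5.08×10⁻⁶)/(0.767) + (6.89×10⁻⁶)/(0.774) + (4.59×10⁻⁶)/(0.772)] = 1.93×10⁵ V.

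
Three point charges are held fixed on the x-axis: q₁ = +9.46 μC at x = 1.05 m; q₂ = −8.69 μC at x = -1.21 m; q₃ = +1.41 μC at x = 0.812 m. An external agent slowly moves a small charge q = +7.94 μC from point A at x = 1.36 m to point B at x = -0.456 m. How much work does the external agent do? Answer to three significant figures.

For quasistatic motion the external work equals the change in potential energy: W_ext = qΔV = q(V_B − V_A).
At A: distances to the source charges are 0.310 m, 2.57 m, 0.548 m; V_A = Σ kqᵢ/rᵢ = 2.67×10⁵ V.
At B: distances to the source charges are 1.51 m, 0.754 m, 1.27 m; V_B = Σ kqᵢ/rᵢ = -3.71×10⁴ V.
ΔV = V_B − V_A = -3.04×10⁵ V.
W_ext = qΔV = (7.94×10⁻⁶ C)(-3.04×10⁵ V) = -2.42 J.

-2.42 J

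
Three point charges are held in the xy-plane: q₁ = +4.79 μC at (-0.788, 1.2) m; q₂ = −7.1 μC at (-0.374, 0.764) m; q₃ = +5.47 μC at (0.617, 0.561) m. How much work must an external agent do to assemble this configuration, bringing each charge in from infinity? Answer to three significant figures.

-0.701 J

The assembly work is the sum of pairwise potential energies, U = Σ_{i<j} kqᵢqⱼ/rᵢⱼ.
Pair separations: r₁₂ = 0.601 m, r₁₃ = 1.54 m, r₂₃ = 1.01 m.
U = (-0.509) + (0.153) + (-0.345) = -0.701 J.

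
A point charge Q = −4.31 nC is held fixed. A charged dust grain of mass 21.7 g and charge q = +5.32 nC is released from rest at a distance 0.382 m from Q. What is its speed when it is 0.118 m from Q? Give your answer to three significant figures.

Only the electrostatic force acts, so mechanical energy is conserved: ½mv² = U₁ − U₂ = kQq(1/r₁ − 1/r₂).
U₁ − U₂ = (8.99×10⁹ N·m²/C²)(-4.31×10⁻⁹ C)(5.32×10⁻⁹ C)(1/0.382 − 1/0.118) = 1.21×10⁻⁶ J.
v = √(2·1.21×10⁻⁶/0.0217) = 0.0105 m/s.

0.0105 m/s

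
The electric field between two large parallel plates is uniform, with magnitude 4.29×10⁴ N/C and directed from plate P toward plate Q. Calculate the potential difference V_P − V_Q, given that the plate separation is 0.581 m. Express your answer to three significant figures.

2.49×10⁴ V

In a uniform field, potential decreases in the direction of E: ΔV = −E·d for a displacement d parallel to E.
Going from Q to P is a displacement of 0.581 m opposite to the field, so V_P − V_Q = +Ed = 2.49×10⁴ V.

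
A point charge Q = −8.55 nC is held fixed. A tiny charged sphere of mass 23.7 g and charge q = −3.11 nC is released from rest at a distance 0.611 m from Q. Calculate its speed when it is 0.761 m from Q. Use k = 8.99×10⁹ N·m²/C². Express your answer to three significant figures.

2.55×10⁻³ m/s

Only the electrostatic force acts, so mechanical energy is conserved: ½mv² = U₁ − U₂ = kQq(1/r₁ − 1/r₂).
U₁ − U₂ = (8.99×10⁹ N·m²/C²)(-8.55×10⁻⁹ C)(-3.11×10⁻⁹ C)(1/0.611 − 1/0.761) = 7.71×10⁻⁸ J.
v = √(2·7.71×10⁻⁸/0.0237) = 2.55×10⁻³ m/s.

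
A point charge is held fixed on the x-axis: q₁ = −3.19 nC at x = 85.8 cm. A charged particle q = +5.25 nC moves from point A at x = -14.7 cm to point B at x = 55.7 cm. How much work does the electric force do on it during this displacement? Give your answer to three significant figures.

3.50×10⁻⁷ J

The work done by the electric force is W_field = −ΔU = −q(V_B − V_A) = q(V_A − V_B).
At A: distance to the source charge is 1.00 m; V_A = kq₁/r = -28.5 V.
At B: distance to the source charge is 0.301 m; V_B = kq₁/r = -95.3 V.
ΔV = V_B − V_A = -66.7 V.
W_field = −qΔV = −(5.25×10⁻⁹ C)(-66.7 V) = 3.50×10⁻⁷ J.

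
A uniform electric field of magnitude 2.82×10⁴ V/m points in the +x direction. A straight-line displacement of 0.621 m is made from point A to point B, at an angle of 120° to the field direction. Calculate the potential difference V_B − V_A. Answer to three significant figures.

8760 V

Only the component of displacement along E changes the potential: ΔV = −E·d·cosθ.
ΔV = −(2.82×10⁴ V/m)(0.621 m)cos120° = 8760 V.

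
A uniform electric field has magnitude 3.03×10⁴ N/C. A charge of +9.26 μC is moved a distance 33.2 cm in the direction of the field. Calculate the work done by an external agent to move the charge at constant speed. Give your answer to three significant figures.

The potential change for a displacement 33.2 cm in the direction of the field is ΔV = −Ed = -1.01×10⁴ V.
W_ext = qΔV = -0.0932 J.

-0.0932 J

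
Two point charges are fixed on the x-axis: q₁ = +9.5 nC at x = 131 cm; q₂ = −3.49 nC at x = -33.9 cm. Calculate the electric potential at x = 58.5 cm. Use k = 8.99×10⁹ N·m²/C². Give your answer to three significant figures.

The total potential is the scalar sum of each charge's contribution, V = Σ kqᵢ/rᵢ.
Distances from the field point to each charge: r₁ = 0.725 m, r₂ = 0.924 m.
V = k[(9.50×10⁻⁹)/(0.725) + (-3.49×10⁻⁹)/(0.924)] = 83.8 V.

83.8 V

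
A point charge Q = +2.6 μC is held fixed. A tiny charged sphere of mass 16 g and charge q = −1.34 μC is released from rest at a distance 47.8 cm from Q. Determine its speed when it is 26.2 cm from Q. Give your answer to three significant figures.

2.60 m/s

Only the electrostatic force acts, so mechanical energy is conserved: ½mv² = U₁ − U₂ = kQq(1/r₁ − 1/r₂).
U₁ − U₂ = (8.99×10⁹ N·m²/C²)(2.60×10⁻⁶ C)(-1.34×10⁻⁶ C)(1/0.478 − 1/0.262) = 0.0540 J.
v = √(2·0.0540/0.0160) = 2.60 m/s.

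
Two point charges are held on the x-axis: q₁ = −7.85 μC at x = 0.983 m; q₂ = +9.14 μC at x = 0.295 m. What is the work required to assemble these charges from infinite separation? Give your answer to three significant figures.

The work to assemble the configuration equals its total potential energy, U = Σ kqᵢqⱼ/rᵢⱼ over all pairs.
Pair separations: r₁₂ = 0.688 m.
U = (-0.938) = -0.938 J.

-0.938 J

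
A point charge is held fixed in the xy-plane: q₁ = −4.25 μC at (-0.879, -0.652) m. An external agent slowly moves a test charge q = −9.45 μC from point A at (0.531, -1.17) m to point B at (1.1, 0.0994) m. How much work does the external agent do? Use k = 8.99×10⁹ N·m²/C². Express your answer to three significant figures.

-0.0698 J

For quasistatic motion the external work equals the change in potential energy: W_ext = qΔV = q(V_B − V_A).
At A: distance to the source charge is 1.50 m; V_A = kq₁/r = -2.54×10⁴ V.
At B: distance to the source charge is 2.12 m; V_B = kq₁/r = -1.80×10⁴ V.
ΔV = V_B − V_A = 7390 V.
W_ext = qΔV = (-9.45×10⁻⁶ C)(7390 V) = -0.0698 J.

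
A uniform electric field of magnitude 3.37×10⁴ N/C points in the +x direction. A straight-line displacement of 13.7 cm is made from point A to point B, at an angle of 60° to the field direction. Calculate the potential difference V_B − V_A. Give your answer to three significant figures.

-2310 V

Only the component of displacement along E changes the potential: ΔV = −E·d·cosθ.
ΔV = −(3.37×10⁴ V/m)(0.137 m)cos60° = -2310 V.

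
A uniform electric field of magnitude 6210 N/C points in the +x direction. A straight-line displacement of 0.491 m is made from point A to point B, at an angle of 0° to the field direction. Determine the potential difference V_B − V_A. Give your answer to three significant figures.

-3050 V

Only the component of displacement along E changes the potential: ΔV = −E·d·cosθ.
ΔV = −(6210 V/m)(0.491 m)cos0° = -3050 V.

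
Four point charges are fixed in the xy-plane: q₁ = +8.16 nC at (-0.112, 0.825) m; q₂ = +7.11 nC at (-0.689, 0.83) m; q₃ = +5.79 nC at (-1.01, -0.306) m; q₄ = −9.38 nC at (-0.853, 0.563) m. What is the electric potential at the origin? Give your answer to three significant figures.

The total potential is the scalar sum of each charge's contribution, V = Σ kqᵢ/rᵢ.
Distances from the field point to each charge: r₁ = 0.833 m, r₂ = 1.08 m, r₃ = 1.06 m, r₄ = 1.02 m.
V = k[(8.16×10⁻⁹)/(0.833) + (7.11×10⁻⁹)/(1.08) + (5.79×10⁻⁹)/(1.06) + (-9.38×10⁻⁹)/(1.02)] = 114 V.

114 V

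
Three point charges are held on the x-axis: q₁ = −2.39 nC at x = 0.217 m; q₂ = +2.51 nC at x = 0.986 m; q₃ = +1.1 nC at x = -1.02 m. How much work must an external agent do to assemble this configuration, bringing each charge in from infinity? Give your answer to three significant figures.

The assembly work is the sum of pairwise potential energies, U = Σ_{i<j} kqᵢqⱼ/rᵢⱼ.
Pair separations: r₁₂ = 0.769 m, r₁₃ = 1.24 m, r₂₃ = 2.01 m.
U = (-7.01×10⁻⁸) + (-1.91×10⁻⁸) + (1.24×10⁻⁸) = -7.69×10⁻⁸ J.

-7.69×10⁻⁸ J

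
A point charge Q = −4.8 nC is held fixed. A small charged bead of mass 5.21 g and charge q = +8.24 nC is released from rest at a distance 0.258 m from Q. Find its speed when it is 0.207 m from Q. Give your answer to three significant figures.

Only the electrostatic force acts, so mechanical energy is conserved: ½mv² = U₁ − U₂ = kQq(1/r₁ − 1/r₂).
U₁ − U₂ = (8.99×10⁹ N·m²/C²)(-4.80×10⁻⁹ C)(8.24×10⁻⁹ C)(1/0.258 − 1/0.207) = 3.40×10⁻⁷ J.
v = √(2·3.40×10⁻⁷/5.21×10⁻³) = 0.0114 m/s.

0.0114 m/s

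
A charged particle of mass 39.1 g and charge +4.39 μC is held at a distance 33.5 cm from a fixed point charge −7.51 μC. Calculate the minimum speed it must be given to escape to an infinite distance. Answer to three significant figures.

To just escape, total mechanical energy must reach zero at infinity: ½mv²_min + U = 0, so ½mv²_min = −U = |kQq|/r.
|U| = |kQq|/r = (8.99×10⁹ N·m²/C²)(7.51×10⁻⁶)(4.39×10⁻⁶)/(0.335) = 0.885 J.
v_min = √(2|U|/m) = √(2·0.885/0.0391) = 6.73 m/s.

6.73 m/s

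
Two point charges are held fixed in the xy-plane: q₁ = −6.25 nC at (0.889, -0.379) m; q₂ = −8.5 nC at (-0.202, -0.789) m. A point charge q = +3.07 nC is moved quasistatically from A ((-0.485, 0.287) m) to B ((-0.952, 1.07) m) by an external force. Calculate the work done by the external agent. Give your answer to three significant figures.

For quasistatic motion the external work equals the change in potential energy: W_ext = qΔV = q(V_B − V_A).
At A: distances to the source charges are 1.53 m, 1.11 m; V_A = Σ kqᵢ/rᵢ = -105 V.
At B: distances to the source charges are 2.34 m, 2.00 m; V_B = Σ kqᵢ/rᵢ = -62.1 V.
ΔV = V_B − V_A = 43.4 V.
W_ext = qΔV = (3.07×10⁻⁹ C)(43.4 V) = 1.33×10⁻⁷ J.

1.33×10⁻⁷ J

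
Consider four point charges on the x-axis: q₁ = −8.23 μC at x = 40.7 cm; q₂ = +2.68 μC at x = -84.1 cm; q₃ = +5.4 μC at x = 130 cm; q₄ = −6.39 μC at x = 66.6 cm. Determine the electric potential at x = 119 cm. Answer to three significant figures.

2.49×10⁵ V

Electric potential is a scalar, so the contributions from each charge add algebraically: V = Σ kqᵢ/rᵢ.
Distances from the field point to each charge: r₁ = 0.783 m, r₂ = 2.03 m, r₃ = 0.110 m, r₄ = 0.524 m.
V = k[(-8.23×10⁻⁶)/(0.783) + (2.68×10⁻⁶)/(2.03) + (5.40×10⁻⁶)/(0.110) + (-6.39×10⁻⁶)/(0.524)] = 2.49×10⁵ V.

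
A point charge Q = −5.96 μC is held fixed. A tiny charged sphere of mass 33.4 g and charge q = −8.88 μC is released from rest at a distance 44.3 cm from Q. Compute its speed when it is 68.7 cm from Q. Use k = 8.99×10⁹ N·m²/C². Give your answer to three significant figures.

Only the electrostatic force acts, so mechanical energy is conserved: ½mv² = U₁ − U₂ = kQq(1/r₁ − 1/r₂).
U₁ − U₂ = (8.99×10⁹ N·m²/C²)(-5.96×10⁻⁶ C)(-8.88×10⁻⁶ C)(1/0.443 − 1/0.687) = 0.381 J.
v = √(2·0.381/0.0334) = 4.78 m/s.

4.78 m/s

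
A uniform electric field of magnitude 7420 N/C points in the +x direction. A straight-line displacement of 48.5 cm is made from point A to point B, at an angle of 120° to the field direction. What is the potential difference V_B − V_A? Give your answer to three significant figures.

1800 V

Only the component of displacement along E changes the potential: ΔV = −E·d·cosθ.
ΔV = −(7420 V/m)(0.485 m)cos120° = 1800 V.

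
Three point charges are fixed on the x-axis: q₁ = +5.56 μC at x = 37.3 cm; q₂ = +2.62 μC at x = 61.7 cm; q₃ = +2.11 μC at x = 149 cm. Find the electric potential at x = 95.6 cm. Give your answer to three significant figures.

1.91×10⁵ V

The total potential is the scalar sum of each charge's contribution, V = Σ kqᵢ/rᵢ.
Distances from the field point to each charge: r₁ = 0.583 m, r₂ = 0.339 m, r₃ = 0.534 m.
V = k[(5.56×10⁻⁶)/(0.583) + (2.62×10⁻⁶)/(0.339) + (2.11×10⁻⁶)/(0.534)] = 1.91×10⁵ V.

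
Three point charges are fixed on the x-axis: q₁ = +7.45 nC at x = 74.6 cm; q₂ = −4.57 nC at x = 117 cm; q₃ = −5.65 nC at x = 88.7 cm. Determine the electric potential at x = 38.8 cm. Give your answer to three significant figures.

32.8 V

Electric potential is a scalar, so the contributions from each charge add algebraically: V = Σ kqᵢ/rᵢ.
Distances from the field point to each charge: r₁ = 0.358 m, r₂ = 0.782 m, r₃ = 0.499 m.
V = k[(7.45×10⁻⁹)/(0.358) + (-4.57×10⁻⁹)/(0.782) + (-5.65×10⁻⁹)/(0.499)] = 32.8 V.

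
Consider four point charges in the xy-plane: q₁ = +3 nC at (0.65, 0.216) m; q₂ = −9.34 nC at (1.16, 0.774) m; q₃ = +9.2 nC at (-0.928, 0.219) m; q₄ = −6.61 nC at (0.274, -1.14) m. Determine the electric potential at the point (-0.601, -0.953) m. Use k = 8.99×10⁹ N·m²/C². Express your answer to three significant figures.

The total potential is the scalar sum of each charge's contribution, V = Σ kqᵢ/rᵢ.
Distances from the field point to each charge: r₁ = 1.71 m, r₂ = 2.47 m, r₃ = 1.22 m, r₄ = 0.895 m.
V = k[(3.00×10⁻⁹)/(1.71) + (-9.34×10⁻⁹)/(2.47) + (9.20×10⁻⁹)/(1.22) + (-6.61×10⁻⁹)/(0.895)] = -16.7 V.

-16.7 V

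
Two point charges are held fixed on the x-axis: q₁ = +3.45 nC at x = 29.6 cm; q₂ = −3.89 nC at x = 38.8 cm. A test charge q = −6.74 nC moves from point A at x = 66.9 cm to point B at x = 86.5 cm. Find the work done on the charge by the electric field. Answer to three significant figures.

The work done by the electric force is W_field = −ΔU = −q(V_B − V_A) = q(V_A − V_B).
At A: distances to the source charges are 0.373 m, 0.281 m; V_A = Σ kqᵢ/rᵢ = -41.3 V.
At B: distances to the source charges are 0.569 m, 0.477 m; V_B = Σ kqᵢ/rᵢ = -18.8 V.
ΔV = V_B − V_A = 22.5 V.
W_field = −qΔV = −(-6.74×10⁻⁹ C)(22.5 V) = 1.52×10⁻⁷ J.

1.52×10⁻⁷ J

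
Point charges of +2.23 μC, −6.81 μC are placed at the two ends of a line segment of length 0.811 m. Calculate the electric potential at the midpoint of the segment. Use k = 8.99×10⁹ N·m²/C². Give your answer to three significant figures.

-1.02×10⁵ V

The total potential is the scalar sum of each charge's contribution, V = Σ kqᵢ/rᵢ.
Each charge is 0.406 m from the midpoint.
V = k[(2.23×10⁻⁶)/(0.406) + (-6.81×10⁻⁶)/(0.406)] = -1.02×10⁵ V.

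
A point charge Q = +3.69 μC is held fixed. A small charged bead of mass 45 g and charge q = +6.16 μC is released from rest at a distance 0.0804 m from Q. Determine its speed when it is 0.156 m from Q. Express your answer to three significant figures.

Only the electrostatic force acts, so mechanical energy is conserved: ½mv² = U₁ − U₂ = kQq(1/r₁ − 1/r₂).
U₁ − U₂ = (8.99×10⁹ N·m²/C²)(3.69×10⁻⁶ C)(6.16×10⁻⁶ C)(1/0.0804 − 1/0.156) = 1.23 J.
v = √(2·1.23/0.0450) = 7.40 m/s.

7.40 m/s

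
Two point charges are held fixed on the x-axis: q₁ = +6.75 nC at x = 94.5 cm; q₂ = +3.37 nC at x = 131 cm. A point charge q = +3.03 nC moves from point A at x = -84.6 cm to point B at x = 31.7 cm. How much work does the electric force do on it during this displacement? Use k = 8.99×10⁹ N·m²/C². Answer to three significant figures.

-2.40×10⁻⁷ J

The work done by the electric force is W_field = −ΔU = −q(V_B − V_A) = q(V_A − V_B).
At A: distances to the source charges are 1.79 m, 2.16 m; V_A = Σ kqᵢ/rᵢ = 47.9 V.
At B: distances to the source charges are 0.628 m, 0.993 m; V_B = Σ kqᵢ/rᵢ = 127 V.
ΔV = V_B − V_A = 79.2 V.
W_field = −qΔV = −(3.03×10⁻⁹ C)(79.2 V) = -2.40×10⁻⁷ J.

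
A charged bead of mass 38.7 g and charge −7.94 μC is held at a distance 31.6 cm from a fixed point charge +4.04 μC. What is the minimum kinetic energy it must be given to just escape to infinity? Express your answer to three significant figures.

To just escape, total mechanical energy must reach zero at infinity: ½mv²_min + U = 0, so ½mv²_min = −U = |kQq|/r.
|U| = |kQq|/r = (8.99×10⁹ N·m²/C²)(4.04×10⁻⁶)(7.94×10⁻⁶)/(0.316) = 0.913 J.

0.913 J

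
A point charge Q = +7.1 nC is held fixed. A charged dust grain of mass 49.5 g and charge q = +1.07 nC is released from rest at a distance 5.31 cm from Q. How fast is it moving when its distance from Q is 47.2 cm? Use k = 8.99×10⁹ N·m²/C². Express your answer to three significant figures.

Only the electrostatic force acts, so mechanical energy is conserved: ½mv² = U₁ − U₂ = kQq(1/r₁ − 1/r₂).
U₁ − U₂ = (8.99×10⁹ N·m²/C²)(7.10×10⁻⁹ C)(1.07×10⁻⁹ C)(1/0.0531 − 1/0.472) = 1.14×10⁻⁶ J.
v = √(2·1.14×10⁻⁶/0.0495) = 6.79×10⁻³ m/s.

6.79×10⁻³ m/s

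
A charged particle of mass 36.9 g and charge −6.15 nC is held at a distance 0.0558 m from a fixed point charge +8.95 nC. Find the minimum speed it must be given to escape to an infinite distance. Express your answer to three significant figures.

To just escape, total mechanical energy must reach zero at infinity: ½mv²_min + U = 0, so ½mv²_min = −U = |kQq|/r.
|U| = |kQq|/r = (8.99×10⁹ N·m²/C²)(8.95×10⁻⁹)(6.15×10⁻⁹)/(0.0558) = 8.87×10⁻⁶ J.
v_min = √(2|U|/m) = √(2·8.87×10⁻⁶/0.0369) = 0.0219 m/s.

0.0219 m/s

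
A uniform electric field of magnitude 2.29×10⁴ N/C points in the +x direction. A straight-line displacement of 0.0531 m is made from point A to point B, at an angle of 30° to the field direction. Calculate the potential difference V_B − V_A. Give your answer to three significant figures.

Only the component of displacement along E changes the potential: ΔV = −E·d·cosθ.
ΔV = −(2.29×10⁴ V/m)(0.0531 m)cos30° = -1050 V.

-1050 V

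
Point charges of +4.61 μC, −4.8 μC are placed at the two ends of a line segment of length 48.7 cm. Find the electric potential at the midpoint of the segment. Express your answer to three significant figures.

Electric potential is a scalar, so the contributions from each charge add algebraically: V = Σ kqᵢ/rᵢ.
Each charge is 0.244 m from the midpoint.
V = k[(4.61×10⁻⁶)/(0.244) + (-4.80×10⁻⁶)/(0.244)] = -7010 V.

-7010 V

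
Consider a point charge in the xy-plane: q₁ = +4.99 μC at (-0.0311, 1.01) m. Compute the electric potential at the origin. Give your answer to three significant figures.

Electric potential is a scalar, so the contributions from each charge add algebraically: V = Σ kqᵢ/rᵢ.
Distances from the field point to each charge: r₁ = 1.01 m.
V = k[(4.99×10⁻⁶)/(1.01)] = 4.44×10⁴ V.

4.44×10⁴ V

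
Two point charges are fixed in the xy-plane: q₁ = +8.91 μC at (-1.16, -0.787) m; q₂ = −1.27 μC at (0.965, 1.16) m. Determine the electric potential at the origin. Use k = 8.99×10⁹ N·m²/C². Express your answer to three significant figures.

The total potential is the scalar sum of each charge's contribution, V = Σ kqᵢ/rᵢ.
Distances from the field point to each charge: r₁ = 1.40 m, r₂ = 1.51 m.
V = k[(8.91×10⁻⁶)/(1.40) + (-1.27×10⁻⁶)/(1.51)] = 4.96×10⁴ V.

4.96×10⁴ V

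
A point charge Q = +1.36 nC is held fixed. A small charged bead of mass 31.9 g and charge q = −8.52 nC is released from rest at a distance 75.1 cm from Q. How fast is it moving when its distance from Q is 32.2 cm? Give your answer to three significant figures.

3.40×10⁻³ m/s

Only the electrostatic force acts, so mechanical energy is conserved: ½mv² = U₁ − U₂ = kQq(1/r₁ − 1/r₂).
U₁ − U₂ = (8.99×10⁹ N·m²/C²)(1.36×10⁻⁹ C)(-8.52×10⁻⁹ C)(1/0.751 − 1/0.322) = 1.85×10⁻⁷ J.
v = √(2·1.85×10⁻⁷/0.0319) = 3.40×10⁻³ m/s.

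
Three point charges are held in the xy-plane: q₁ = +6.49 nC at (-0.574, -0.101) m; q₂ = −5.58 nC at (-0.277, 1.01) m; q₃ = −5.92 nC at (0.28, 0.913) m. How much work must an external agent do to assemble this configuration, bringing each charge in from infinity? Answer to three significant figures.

The work to assemble the configuration equals its total potential energy, U = Σ kqᵢqⱼ/rᵢⱼ over all pairs.
Pair separations: r₁₂ = 1.15 m, r₁₃ = 1.33 m, r₂₃ = 0.565 m.
U = (-2.83×10⁻⁷) + (-2.61×10⁻⁷) + (5.25×10⁻⁷) = -1.84×10⁻⁸ J.

-1.84×10⁻⁸ J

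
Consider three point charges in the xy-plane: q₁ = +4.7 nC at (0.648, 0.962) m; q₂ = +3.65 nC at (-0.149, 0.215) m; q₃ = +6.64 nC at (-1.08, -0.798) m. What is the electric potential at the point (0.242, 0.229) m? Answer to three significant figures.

170 V

Electric potential is a scalar, so the contributions from each charge add algebraically: V = Σ kqᵢ/rᵢ.
Distances from the field point to each charge: r₁ = 0.838 m, r₂ = 0.391 m, r₃ = 1.67 m.
V = k[(4.70×10⁻⁹)/(0.838) + (3.65×10⁻⁹)/(0.391) + (6.64×10⁻⁹)/(1.67)] = 170 V.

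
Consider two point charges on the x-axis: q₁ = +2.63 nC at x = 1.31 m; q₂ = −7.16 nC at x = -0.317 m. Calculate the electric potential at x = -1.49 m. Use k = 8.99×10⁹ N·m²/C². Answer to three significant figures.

-46.4 V

The total potential is the scalar sum of each charge's contribution, V = Σ kqᵢ/rᵢ.
Distances from the field point to each charge: r₁ = 2.80 m, r₂ = 1.17 m.
V = k[(2.63×10⁻⁹)/(2.80) + (-7.16×10⁻⁹)/(1.17)] = -46.4 V.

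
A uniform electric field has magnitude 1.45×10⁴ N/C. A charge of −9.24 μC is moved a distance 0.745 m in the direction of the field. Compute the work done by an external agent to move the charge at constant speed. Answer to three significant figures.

0.0998 J

The potential change for a displacement 0.745 m in the direction of the field is ΔV = −Ed = -1.08×10⁴ V.
W_ext = qΔV = 0.0998 J.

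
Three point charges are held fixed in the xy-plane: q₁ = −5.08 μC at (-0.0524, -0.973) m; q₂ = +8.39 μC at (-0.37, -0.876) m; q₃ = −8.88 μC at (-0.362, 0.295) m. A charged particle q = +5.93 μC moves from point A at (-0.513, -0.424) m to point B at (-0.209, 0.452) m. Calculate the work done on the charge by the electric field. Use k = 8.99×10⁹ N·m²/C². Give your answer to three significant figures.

The work done by the electric force is W_field = −ΔU = −q(V_B − V_A) = q(V_A − V_B).
At A: distances to the source charges are 0.717 m, 0.474 m, 0.735 m; V_A = Σ kqᵢ/rᵢ = -1.33×10⁴ V.
At B: distances to the source charges are 1.43 m, 1.34 m, 0.219 m; V_B = Σ kqᵢ/rᵢ = -3.40×10⁵ V.
ΔV = V_B − V_A = -3.26×10⁵ V.
W_field = −qΔV = −(5.93×10⁻⁶ C)(-3.26×10⁵ V) = 1.94 J.

1.94 J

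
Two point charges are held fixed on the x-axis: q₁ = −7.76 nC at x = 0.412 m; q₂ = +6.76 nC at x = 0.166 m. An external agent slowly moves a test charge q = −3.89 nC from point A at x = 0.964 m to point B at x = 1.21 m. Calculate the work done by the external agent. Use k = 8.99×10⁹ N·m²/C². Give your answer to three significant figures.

-8.17×10⁻⁸ J

For quasistatic motion the external work equals the change in potential energy: W_ext = qΔV = q(V_B − V_A).
At A: distances to the source charges are 0.552 m, 0.798 m; V_A = Σ kqᵢ/rᵢ = -50.2 V.
At B: distances to the source charges are 0.798 m, 1.04 m; V_B = Σ kqᵢ/rᵢ = -29.2 V.
ΔV = V_B − V_A = 21.0 V.
W_ext = qΔV = (-3.89×10⁻⁹ C)(21.0 V) = -8.17×10⁻⁸ J.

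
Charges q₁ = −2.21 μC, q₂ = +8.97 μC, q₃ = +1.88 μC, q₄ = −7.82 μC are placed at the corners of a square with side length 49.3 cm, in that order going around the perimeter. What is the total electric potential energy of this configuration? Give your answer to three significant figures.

The assembly work is the sum of pairwise potential energies, U = Σ_{i<j} kqᵢqⱼ/rᵢⱼ.
The four side pairs have separation 0.493 m and the two diagonal pairs 0.697 m.
Summing all 6 pair terms gives U = -0.965 J.

-0.965 J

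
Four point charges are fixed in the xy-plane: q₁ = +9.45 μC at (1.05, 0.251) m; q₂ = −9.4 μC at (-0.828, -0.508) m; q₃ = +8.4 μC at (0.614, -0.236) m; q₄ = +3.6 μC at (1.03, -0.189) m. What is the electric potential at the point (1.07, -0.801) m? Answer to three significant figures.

The total potential is the scalar sum of each charge's contribution, V = Σ kqᵢ/rᵢ.
Distances from the field point to each charge: r₁ = 1.05 m, r₂ = 1.92 m, r₃ = 0.726 m, r₄ = 0.613 m.
V = k[(9.45×10⁻⁶)/(1.05) + (-9.40×10⁻⁶)/(1.92) + (8.40×10⁻⁶)/(0.726) + (3.60×10⁻⁶)/(0.613)] = 1.94×10⁵ V.

1.94×10⁵ V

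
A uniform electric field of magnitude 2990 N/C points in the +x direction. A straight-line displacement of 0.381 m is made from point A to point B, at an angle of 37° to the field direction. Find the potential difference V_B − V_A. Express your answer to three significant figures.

-910 V

Only the component of displacement along E changes the potential: ΔV = −E·d·cosθ.
ΔV = −(2990 V/m)(0.381 m)cos37° = -910 V.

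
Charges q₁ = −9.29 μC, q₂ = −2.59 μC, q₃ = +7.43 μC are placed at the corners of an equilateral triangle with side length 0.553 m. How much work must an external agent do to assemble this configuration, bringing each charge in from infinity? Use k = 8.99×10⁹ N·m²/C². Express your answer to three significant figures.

The work to assemble the configuration equals its total potential energy, U = Σ kqᵢqⱼ/rᵢⱼ over all pairs.
All three pair separations equal the side length, 0.553 m.
U = (0.391) + (-1.12) + (-0.313) = -1.04 J.

-1.04 J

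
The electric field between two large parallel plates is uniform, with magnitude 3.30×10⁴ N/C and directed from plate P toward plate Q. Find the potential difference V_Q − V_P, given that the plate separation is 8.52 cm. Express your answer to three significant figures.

-2810 V

In a uniform field, potential decreases in the direction of E: ΔV = −E·d for a displacement d parallel to E.
Going from P to Q is a displacement of 8.52 cm along the field, so V_Q − V_P = −Ed = -2810 V.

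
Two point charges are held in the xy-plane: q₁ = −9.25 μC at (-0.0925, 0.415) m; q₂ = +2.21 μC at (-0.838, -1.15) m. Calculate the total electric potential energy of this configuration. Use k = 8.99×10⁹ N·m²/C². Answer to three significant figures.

-0.106 J

The assembly work is the sum of pairwise potential energies, U = Σ_{i<j} kqᵢqⱼ/rᵢⱼ.
Pair separations: r₁₂ = 1.73 m.
U = (-0.106) = -0.106 J.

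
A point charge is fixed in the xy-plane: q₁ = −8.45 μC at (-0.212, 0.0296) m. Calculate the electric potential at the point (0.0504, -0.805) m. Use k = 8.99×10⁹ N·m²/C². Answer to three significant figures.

Electric potential is a scalar, so the contributions from each charge add algebraically: V = Σ kqᵢ/rᵢ.
Distances from the field point to each charge: r₁ = 0.875 m.
V = k[(-8.45×10⁻⁶)/(0.875)] = -8.68×10⁴ V.

-8.68×10⁴ V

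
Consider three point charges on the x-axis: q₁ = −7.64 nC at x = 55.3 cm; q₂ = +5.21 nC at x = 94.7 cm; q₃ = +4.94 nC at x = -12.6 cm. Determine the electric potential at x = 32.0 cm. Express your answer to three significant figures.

-121 V

Electric potential is a scalar, so the contributions from each charge add algebraically: V = Σ kqᵢ/rᵢ.
Distances from the field point to each charge: r₁ = 0.233 m, r₂ = 0.627 m, r₃ = 0.446 m.
V = k[(-7.64×10⁻⁹)/(0.233) + (5.21×10⁻⁹)/(0.627) + (4.94×10⁻⁹)/(0.446)] = -121 V.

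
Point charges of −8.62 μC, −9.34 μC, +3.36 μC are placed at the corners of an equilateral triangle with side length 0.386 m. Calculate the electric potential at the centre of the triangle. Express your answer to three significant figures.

The total potential is the scalar sum of each charge's contribution, V = Σ kqᵢ/rᵢ.
The distance from each vertex to the centroid is a/√3 = 0.223 m.
V = k[(-8.62×10⁻⁶)/(0.223) + (-9.34×10⁻⁶)/(0.223) + (3.36×10⁻⁶)/(0.223)] = -5.89×10⁵ V.

-5.89×10⁵ V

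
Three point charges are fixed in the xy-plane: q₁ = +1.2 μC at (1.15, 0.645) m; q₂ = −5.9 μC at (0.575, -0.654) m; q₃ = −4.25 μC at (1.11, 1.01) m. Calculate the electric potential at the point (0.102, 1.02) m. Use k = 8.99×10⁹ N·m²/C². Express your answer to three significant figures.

-5.87×10⁴ V

The total potential is the scalar sum of each charge's contribution, V = Σ kqᵢ/rᵢ.
Distances from the field point to each charge: r₁ = 1.11 m, r₂ = 1.74 m, r₃ = 1.01 m.
V = k[(1.20×10⁻⁶)/(1.11) + (-5.90×10⁻⁶)/(1.74) + (-4.25×10⁻⁶)/(1.01)] = -5.87×10⁴ V.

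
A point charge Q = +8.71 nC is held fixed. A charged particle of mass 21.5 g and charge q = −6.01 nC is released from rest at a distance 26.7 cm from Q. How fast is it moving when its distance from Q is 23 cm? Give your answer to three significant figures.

Only the electrostatic force acts, so mechanical energy is conserved: ½mv² = U₁ − U₂ = kQq(1/r₁ − 1/r₂).
U₁ − U₂ = (8.99×10⁹ N·m²/C²)(8.71×10⁻⁹ C)(-6.01×10⁻⁹ C)(1/0.267 − 1/0.230) = 2.84×10⁻⁷ J.
v = √(2·2.84×10⁻⁷/0.0215) = 5.14×10⁻³ m/s.

5.14×10⁻³ m/s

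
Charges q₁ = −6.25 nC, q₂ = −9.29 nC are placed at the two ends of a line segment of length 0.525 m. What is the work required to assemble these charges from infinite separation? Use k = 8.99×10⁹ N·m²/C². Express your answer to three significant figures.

9.94×10⁻⁷ J

The work to assemble the configuration equals its total potential energy, U = Σ kqᵢqⱼ/rᵢⱼ over all pairs.
The separation is r = 0.525 m.
U = (9.94×10⁻⁷) = 9.94×10⁻⁷ J.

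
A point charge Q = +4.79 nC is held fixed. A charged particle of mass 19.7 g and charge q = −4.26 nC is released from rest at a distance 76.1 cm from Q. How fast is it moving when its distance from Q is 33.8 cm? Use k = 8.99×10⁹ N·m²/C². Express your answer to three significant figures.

5.53×10⁻³ m/s

Only the electrostatic force acts, so mechanical energy is conserved: ½mv² = U₁ − U₂ = kQq(1/r₁ − 1/r₂).
U₁ − U₂ = (8.99×10⁹ N·m²/C²)(4.79×10⁻⁹ C)(-4.26×10⁻⁹ C)(1/0.761 − 1/0.338) = 3.02×10⁻⁷ J.
v = √(2·3.02×10⁻⁷/0.0197) = 5.53×10⁻³ m/s.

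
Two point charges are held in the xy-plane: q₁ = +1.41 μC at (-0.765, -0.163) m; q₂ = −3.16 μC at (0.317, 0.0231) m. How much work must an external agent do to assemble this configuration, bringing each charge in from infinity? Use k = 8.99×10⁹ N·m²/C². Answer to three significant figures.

The assembly work is the sum of pairwise potential energies, U = Σ_{i<j} kqᵢqⱼ/rᵢⱼ.
Pair separations: r₁₂ = 1.10 m.
U = (-0.0365) = -0.0365 J.

-0.0365 J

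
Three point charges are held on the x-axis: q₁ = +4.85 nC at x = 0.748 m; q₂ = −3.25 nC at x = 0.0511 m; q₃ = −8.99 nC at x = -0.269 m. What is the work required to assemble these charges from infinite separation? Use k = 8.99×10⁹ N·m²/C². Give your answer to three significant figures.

The work to assemble the configuration equals its total potential energy, U = Σ kqᵢqⱼ/rᵢⱼ over all pairs.
Pair separations: r₁₂ = 0.697 m, r₁₃ = 1.02 m, r₂₃ = 0.320 m.
U = (-2.03×10⁻⁷) + (-3.85×10⁻⁷) + (8.21×10⁻⁷) = 2.32×10⁻⁷ J.

2.32×10⁻⁷ J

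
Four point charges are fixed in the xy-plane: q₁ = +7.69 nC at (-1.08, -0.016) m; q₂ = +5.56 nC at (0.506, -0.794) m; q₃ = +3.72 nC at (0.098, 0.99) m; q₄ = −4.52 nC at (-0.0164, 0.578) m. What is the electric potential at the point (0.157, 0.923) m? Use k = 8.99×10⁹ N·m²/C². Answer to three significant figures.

Electric potential is a scalar, so the contributions from each charge add algebraically: V = Σ kqᵢ/rᵢ.
Distances from the field point to each charge: r₁ = 1.55 m, r₂ = 1.75 m, r₃ = 0.0893 m, r₄ = 0.386 m.
V = k[(7.69×10⁻⁹)/(1.55) + (5.56×10⁻⁹)/(1.75) + (3.72×10⁻⁹)/(0.0893) + (-4.52×10⁻⁹)/(0.386)] = 342 V.

342 V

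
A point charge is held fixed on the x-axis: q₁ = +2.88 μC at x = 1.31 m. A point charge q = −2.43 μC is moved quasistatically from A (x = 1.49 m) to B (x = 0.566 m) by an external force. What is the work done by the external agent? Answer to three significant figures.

0.265 J

For quasistatic motion the external work equals the change in potential energy: W_ext = qΔV = q(V_B − V_A).
At A: distance to the source charge is 0.180 m; V_A = kq₁/r = 1.44×10⁵ V.
At B: distance to the source charge is 0.744 m; V_B = kq₁/r = 3.48×10⁴ V.
ΔV = V_B − V_A = -1.09×10⁵ V.
W_ext = qΔV = (-2.43×10⁻⁶ C)(-1.09×10⁵ V) = 0.265 J.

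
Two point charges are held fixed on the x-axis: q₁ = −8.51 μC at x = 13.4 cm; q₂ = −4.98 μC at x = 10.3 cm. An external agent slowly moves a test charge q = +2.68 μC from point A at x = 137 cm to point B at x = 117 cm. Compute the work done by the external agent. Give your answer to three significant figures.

For quasistatic motion the external work equals the change in potential energy: W_ext = qΔV = q(V_B − V_A).
At A: distances to the source charges are 1.24 m, 1.27 m; V_A = Σ kqᵢ/rᵢ = -9.72×10⁴ V.
At B: distances to the source charges are 1.04 m, 1.07 m; V_B = Σ kqᵢ/rᵢ = -1.16×10⁵ V.
ΔV = V_B − V_A = -1.86×10⁴ V.
W_ext = qΔV = (2.68×10⁻⁶ C)(-1.86×10⁴ V) = -0.0498 J.

-0.0498 J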